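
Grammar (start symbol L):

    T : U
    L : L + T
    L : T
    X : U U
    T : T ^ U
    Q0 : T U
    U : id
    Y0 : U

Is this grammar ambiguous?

(X, Q0, Y0 are unreachable from L, so their rules don't affect L(L).) L → L + T | T  ;  T → T ^ U | U  — a left-associative chain with U at the bottom. Each string factors uniquely by precedence.

Unambiguous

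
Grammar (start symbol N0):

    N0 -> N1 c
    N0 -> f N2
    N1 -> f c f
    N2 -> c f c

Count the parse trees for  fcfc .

Parse trees for fcfc:
  [N0 [N1 f c f] c]
  [N0 f [N2 c f c]]

2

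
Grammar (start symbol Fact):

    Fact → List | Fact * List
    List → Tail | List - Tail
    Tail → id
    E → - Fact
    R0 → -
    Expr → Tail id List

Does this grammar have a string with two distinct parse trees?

Unambiguous

(E, R0, Expr are unreachable from Fact, so their rules don't affect L(Fact).) Fact → Fact * List | List  ;  List → List - Tail | Tail  — a left-associative chain with Tail at the bottom. Each string factors uniquely by precedence.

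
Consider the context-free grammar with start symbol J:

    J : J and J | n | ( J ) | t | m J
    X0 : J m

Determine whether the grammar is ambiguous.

Witness: m n and n

Derivation 1: J ⇒ J and J ⇒ m J and J ⇒ m n and J ⇒ m n and n
Derivation 2: J ⇒ m J ⇒ m J and J ⇒ m n and J ⇒ m n and n

Two distinct leftmost derivations for the same string.

Ambiguous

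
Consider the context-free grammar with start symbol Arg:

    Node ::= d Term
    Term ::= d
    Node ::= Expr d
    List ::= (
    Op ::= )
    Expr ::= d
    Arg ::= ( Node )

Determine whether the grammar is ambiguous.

Ambiguous

Witness: ( d d )

Derivation 1: Arg ⇒ ( Node ) ⇒ ( d Term ) ⇒ ( d d )
Derivation 2: Arg ⇒ ( Node ) ⇒ ( Expr d ) ⇒ ( d d )

Two distinct leftmost derivations for the same string.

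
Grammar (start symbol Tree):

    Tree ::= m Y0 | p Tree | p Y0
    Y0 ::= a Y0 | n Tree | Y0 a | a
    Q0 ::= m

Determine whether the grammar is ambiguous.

Witness: m a a

Derivation 1: Tree ⇒ m Y0 ⇒ m a Y0 ⇒ m a a
Derivation 2: Tree ⇒ m Y0 ⇒ m Y0 a ⇒ m a a

Two distinct leftmost derivations for the same string.

Ambiguous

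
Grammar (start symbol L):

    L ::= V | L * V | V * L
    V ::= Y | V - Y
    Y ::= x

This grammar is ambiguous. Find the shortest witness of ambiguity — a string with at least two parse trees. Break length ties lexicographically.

length 1: no string has ≥2 trees
length 3: x * x has 2 parse trees

Two derivations of x * x:
  L ⇒ L * V ⇒ V * V ⇒ Y * V ⇒ x * V ⇒ x * Y ⇒ x * x
  L ⇒ V * L ⇒ Y * L ⇒ x * L ⇒ x * V ⇒ x * Y ⇒ x * x

x * x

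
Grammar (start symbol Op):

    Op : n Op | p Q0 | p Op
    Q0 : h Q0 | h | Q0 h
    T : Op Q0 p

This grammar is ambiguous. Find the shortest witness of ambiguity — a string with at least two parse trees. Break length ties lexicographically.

p h h

length 2: no string has ≥2 trees
length 3: p h h has 2 parse trees

Two derivations of p h h:
  Op ⇒ p Q0 ⇒ p h Q0 ⇒ p h h
  Op ⇒ p Q0 ⇒ p Q0 h ⇒ p h h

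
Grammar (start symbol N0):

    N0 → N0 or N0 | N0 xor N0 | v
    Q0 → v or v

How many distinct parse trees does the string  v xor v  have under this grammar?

Parse trees for v xor v:
  [N0 [N0 v] xor [N0 v]]

1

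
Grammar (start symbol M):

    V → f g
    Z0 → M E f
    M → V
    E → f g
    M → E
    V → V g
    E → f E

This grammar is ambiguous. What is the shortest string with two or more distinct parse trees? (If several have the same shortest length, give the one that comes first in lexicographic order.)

f g

length 2: f g has 2 parse trees

Two derivations of f g:
  M ⇒ V ⇒ f g
  M ⇒ E ⇒ f g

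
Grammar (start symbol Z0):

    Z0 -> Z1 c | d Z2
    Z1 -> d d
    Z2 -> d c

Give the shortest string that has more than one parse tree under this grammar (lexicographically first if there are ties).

d d c

length 3: d d c has 2 parse trees

Two derivations of d d c:
  Z0 ⇒ Z1 c ⇒ d d c
  Z0 ⇒ d Z2 ⇒ d d c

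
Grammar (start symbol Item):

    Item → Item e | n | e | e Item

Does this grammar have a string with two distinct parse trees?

Witness: e e

Derivation 1: Item ⇒ Item e ⇒ e e
Derivation 2: Item ⇒ e Item ⇒ e e

Two distinct leftmost derivations for the same string.

Ambiguous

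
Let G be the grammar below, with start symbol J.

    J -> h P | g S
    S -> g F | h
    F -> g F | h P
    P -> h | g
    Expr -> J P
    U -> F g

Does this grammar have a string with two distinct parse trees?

Only J, S, F, P are reachable from J; ignoring the rest: The reachable rules are right-linear with at most one rule per (nonterminal, next-terminal) pair. Each input token forces the next rule, so parsing is deterministic.

Unambiguous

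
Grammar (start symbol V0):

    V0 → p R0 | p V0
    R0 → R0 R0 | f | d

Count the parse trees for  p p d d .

Parse trees for p p d d:
  [V0 p [V0 p [R0 [R0 d] [R0 d]]]]

1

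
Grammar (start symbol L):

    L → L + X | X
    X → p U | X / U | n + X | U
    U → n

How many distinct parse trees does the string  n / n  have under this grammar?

Parse trees for n / n:
  [L [X [X [U n]] / [U n]]]

1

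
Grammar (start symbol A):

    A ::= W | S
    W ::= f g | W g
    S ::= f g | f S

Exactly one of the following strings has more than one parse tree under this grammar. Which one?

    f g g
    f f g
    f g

f g g: 1 tree
f f g: 1 tree
f g: 2 trees

f g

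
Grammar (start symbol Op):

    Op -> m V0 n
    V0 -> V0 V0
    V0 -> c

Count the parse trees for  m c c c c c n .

Parse trees for m c c c c c n (showing first 6 of 14):
  [Op m [V0 [V0 c] [V0 [V0 c] [V0 [V0 c] [V0 [V0 c] [V0 c]]]]] n]
  [Op m [V0 [V0 c] [V0 [V0 c] [V0 [V0 [V0 c] [V0 c]] [V0 c]]]] n]
  [Op m [V0 [V0 c] [V0 [V0 [V0 c] [V0 c]] [V0 [V0 c] [V0 c]]]] n]
  [Op m [V0 [V0 c] [V0 [V0 [V0 c] [V0 [V0 c] [V0 c]]] [V0 c]]] n]
  [Op m [V0 [V0 c] [V0 [V0 [V0 [V0 c] [V0 c]] [V0 c]] [V0 c]]] n]
  [Op m [V0 [V0 [V0 c] [V0 c]] [V0 [V0 c] [V0 [V0 c] [V0 c]]]] n]

14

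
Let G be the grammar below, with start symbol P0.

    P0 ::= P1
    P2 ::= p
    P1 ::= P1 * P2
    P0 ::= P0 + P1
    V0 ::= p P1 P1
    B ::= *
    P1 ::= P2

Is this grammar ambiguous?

Only P0, P1, P2 are reachable from P0; ignoring the rest: This is a standard precedence ladder (P0 over P1 over P2), with each level left-recursive on its own operator ('+' at P0, '*' at P1). That structure is LR(1), hence unambiguous.

Unambiguous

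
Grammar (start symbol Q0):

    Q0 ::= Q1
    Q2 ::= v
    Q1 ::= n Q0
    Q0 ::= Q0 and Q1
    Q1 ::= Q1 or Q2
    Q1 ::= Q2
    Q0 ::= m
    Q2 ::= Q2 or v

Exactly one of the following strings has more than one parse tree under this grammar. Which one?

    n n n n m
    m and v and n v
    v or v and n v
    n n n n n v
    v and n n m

n n n n m: 1 tree
m and v and n v: 1 tree
v or v and n v: 2 trees
n n n n n v: 1 tree
v and n n m: 1 tree

v or v and n v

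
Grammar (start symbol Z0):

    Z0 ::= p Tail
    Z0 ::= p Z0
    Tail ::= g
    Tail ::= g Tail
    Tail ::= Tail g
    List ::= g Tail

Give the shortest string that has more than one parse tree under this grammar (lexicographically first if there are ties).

length 2: no string has ≥2 trees
length 3: p g g has 2 parse trees

Two derivations of p g g:
  Z0 ⇒ p Tail ⇒ p g Tail ⇒ p g g
  Z0 ⇒ p Tail ⇒ p Tail g ⇒ p g g

p g g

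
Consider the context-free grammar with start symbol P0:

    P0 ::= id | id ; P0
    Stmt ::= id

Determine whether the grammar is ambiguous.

Only P0 is reachable from P0; ignoring the rest: The reachable grammar is A → atom sep A | atom. Each atom is followed by either the separator (recurse) or end-of-string (stop) — no choice point.

Unambiguous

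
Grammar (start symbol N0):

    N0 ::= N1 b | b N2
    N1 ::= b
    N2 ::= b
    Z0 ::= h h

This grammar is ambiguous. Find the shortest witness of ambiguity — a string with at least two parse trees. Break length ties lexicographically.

length 2: b b has 2 parse trees

Two derivations of b b:
  N0 ⇒ N1 b ⇒ b b
  N0 ⇒ b N2 ⇒ b b

b b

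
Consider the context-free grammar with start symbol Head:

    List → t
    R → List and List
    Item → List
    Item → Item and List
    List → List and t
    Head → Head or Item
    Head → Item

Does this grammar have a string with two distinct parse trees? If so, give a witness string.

Ambiguous

Witness: t and t

Derivation 1: Head ⇒ Item ⇒ List ⇒ List and t ⇒ t and t
Derivation 2: Head ⇒ Item ⇒ Item and List ⇒ List and List ⇒ t and List ⇒ t and t

Two distinct leftmost derivations for the same string.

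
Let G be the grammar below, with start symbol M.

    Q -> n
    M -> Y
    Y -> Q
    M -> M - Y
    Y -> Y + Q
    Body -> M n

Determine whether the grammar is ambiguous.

(Body is unreachable from M, so its rules don't affect L(M).) The grammar is stratified — M handles '-' (left-recursive), Y handles '+', Q atoms. Each operator has a fixed associativity and precedence level, so every string has one parse.

Unambiguous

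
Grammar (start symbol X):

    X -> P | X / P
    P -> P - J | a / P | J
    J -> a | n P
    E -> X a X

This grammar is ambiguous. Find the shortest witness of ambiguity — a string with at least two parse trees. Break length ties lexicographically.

length 1: no string has ≥2 trees
length 2: no string has ≥2 trees
length 3: a / a has 2 parse trees

Two derivations of a / a:
  X ⇒ P ⇒ a / P ⇒ a / J ⇒ a / a
  X ⇒ X / P ⇒ P / P ⇒ J / P ⇒ a / P ⇒ a / J ⇒ a / a

a / a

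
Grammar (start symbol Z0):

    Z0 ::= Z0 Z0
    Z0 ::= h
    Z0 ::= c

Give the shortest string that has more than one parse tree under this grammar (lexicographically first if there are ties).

c c c

length 1: no string has ≥2 trees
length 2: no string has ≥2 trees
length 3: c c c has 2 parse trees

Two derivations of c c c:
  Z0 ⇒ Z0 Z0 ⇒ Z0 Z0 Z0 ⇒ c Z0 Z0 ⇒ c c Z0 ⇒ c c c
  Z0 ⇒ Z0 Z0 ⇒ c Z0 ⇒ c Z0 Z0 ⇒ c c Z0 ⇒ c c c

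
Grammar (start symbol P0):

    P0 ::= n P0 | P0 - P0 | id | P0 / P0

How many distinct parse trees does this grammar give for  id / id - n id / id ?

7

Parse trees for id / id - n id / id:
  [P0 [P0 [P0 id] / [P0 id]] - [P0 n [P0 [P0 id] / [P0 id]]]]
  [P0 [P0 [P0 id] / [P0 id]] - [P0 [P0 n [P0 id]] / [P0 id]]]
  [P0 [P0 id] / [P0 [P0 id] - [P0 n [P0 [P0 id] / [P0 id]]]]]
  [P0 [P0 id] / [P0 [P0 id] - [P0 [P0 n [P0 id]] / [P0 id]]]]
  [P0 [P0 id] / [P0 [P0 [P0 id] - [P0 n [P0 id]]] / [P0 id]]]
  [P0 [P0 [P0 [P0 id] / [P0 id]] - [P0 n [P0 id]]] / [P0 id]]
  [P0 [P0 [P0 id] / [P0 [P0 id] - [P0 n [P0 id]]]] / [P0 id]]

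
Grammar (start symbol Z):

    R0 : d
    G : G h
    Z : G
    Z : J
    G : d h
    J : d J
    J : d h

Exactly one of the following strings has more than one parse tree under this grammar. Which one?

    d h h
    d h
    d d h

d h h: 1 tree
d h: 2 trees
d d h: 1 tree

d h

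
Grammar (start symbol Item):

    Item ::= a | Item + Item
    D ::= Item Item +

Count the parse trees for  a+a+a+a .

Parse trees for a+a+a+a:
  [Item [Item a] + [Item [Item a] + [Item [Item a] + [Item a]]]]
  [Item [Item a] + [Item [Item [Item a] + [Item a]] + [Item a]]]
  [Item [Item [Item a] + [Item a]] + [Item [Item a] + [Item a]]]
  [Item [Item [Item a] + [Item [Item a] + [Item a]]] + [Item a]]
  [Item [Item [Item [Item a] + [Item a]] + [Item a]] + [Item a]]

5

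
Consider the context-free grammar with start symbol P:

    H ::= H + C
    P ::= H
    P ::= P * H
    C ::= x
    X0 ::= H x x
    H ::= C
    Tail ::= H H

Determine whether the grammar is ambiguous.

(X0, Tail are unreachable from P, so their rules don't affect L(P).) P → P * H | H  ;  H → H + C | C  — a left-associative chain with C at the bottom. Each string factors uniquely by precedence.

Unambiguous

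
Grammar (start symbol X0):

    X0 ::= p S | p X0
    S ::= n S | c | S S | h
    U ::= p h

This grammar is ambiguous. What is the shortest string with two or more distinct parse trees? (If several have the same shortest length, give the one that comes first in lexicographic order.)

p c c c

length 2: no string has ≥2 trees
length 3: no string has ≥2 trees
length 4: p c c c has 2 parse trees

Two derivations of p c c c:
  X0 ⇒ p S ⇒ p S S ⇒ p c S ⇒ p c S S ⇒ p c c S ⇒ p c c c
  X0 ⇒ p S ⇒ p S S ⇒ p S S S ⇒ p c S S ⇒ p c c S ⇒ p c c c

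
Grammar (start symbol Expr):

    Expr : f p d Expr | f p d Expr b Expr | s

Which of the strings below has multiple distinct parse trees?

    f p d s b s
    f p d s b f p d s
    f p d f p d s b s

f p d s b s: 1 tree
f p d s b f p d s: 1 tree
f p d f p d s b s: 2 trees

f p d f p d s b s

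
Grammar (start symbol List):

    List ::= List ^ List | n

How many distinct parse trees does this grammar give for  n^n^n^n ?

Parse trees for n^n^n^n:
  [List [List n] ^ [List [List n] ^ [List [List n] ^ [List n]]]]
  [List [List n] ^ [List [List [List n] ^ [List n]] ^ [List n]]]
  [List [List [List n] ^ [List n]] ^ [List [List n] ^ [List n]]]
  [List [List [List n] ^ [List [List n] ^ [List n]]] ^ [List n]]
  [List [List [List [List n] ^ [List n]] ^ [List n]] ^ [List n]]

5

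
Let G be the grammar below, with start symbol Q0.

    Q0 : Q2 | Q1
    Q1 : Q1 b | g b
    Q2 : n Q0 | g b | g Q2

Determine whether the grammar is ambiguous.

Ambiguous

Witness: g b

Derivation 1: Q0 ⇒ Q2 ⇒ g b
Derivation 2: Q0 ⇒ Q1 ⇒ g b

Two distinct leftmost derivations for the same string.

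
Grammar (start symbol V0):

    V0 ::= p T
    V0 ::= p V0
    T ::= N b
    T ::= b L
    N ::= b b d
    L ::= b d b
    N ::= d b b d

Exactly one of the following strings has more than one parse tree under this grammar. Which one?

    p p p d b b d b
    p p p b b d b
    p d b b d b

p p p d b b d b: 1 tree
p p p b b d b: 2 trees
p d b b d b: 1 tree

p p p b b d b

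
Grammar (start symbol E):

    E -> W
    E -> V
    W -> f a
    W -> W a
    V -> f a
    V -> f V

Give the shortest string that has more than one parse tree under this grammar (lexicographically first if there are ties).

length 2: f a has 2 parse trees

Two derivations of f a:
  E ⇒ W ⇒ f a
  E ⇒ V ⇒ f a

f a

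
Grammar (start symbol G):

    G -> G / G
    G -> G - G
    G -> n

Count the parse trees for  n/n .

1

Parse trees for n/n:
  [G [G n] / [G n]]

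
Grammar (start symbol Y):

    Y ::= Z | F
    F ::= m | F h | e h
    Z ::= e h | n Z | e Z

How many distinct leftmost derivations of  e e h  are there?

1

Parse trees for e e h:
  [Y [Z e [Z e h]]]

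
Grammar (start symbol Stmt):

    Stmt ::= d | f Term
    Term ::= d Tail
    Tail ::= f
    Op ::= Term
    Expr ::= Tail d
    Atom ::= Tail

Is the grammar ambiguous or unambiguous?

Only Stmt, Term, Tail are reachable from Stmt; ignoring the rest: Restricted to the reachable nonterminals, every rule has the form A → t or A → t B, and no two rules for the same A share a first terminal. The grammar encodes a DFA — one run per string.

Unambiguous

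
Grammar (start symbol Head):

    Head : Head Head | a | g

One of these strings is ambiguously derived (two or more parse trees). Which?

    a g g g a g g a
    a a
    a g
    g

a g g g a g g a

a g g g a g g a: 429 trees
a a: 1 tree
a g: 1 tree
g: 1 tree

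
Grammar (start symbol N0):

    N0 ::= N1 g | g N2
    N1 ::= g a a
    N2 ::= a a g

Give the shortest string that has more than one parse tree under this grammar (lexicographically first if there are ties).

length 4: g a a g has 2 parse trees

Two derivations of g a a g:
  N0 ⇒ N1 g ⇒ g a a g
  N0 ⇒ g N2 ⇒ g a a g

g a a g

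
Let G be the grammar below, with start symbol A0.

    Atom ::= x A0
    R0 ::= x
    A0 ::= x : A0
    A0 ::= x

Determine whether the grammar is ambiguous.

Unambiguous

(R0, Atom are unreachable from A0, so their rules don't affect L(A0).) Right-recursive list with a separator: after each atom, whether the separator follows determines the rule. One parse per string.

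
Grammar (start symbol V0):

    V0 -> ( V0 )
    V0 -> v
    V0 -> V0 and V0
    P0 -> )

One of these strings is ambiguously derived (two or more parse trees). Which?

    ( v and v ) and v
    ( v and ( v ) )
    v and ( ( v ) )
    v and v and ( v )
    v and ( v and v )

( v and v ) and v: 1 tree
( v and ( v ) ): 1 tree
v and ( ( v ) ): 1 tree
v and v and ( v ): 2 trees
v and ( v and v ): 1 tree

v and v and ( v )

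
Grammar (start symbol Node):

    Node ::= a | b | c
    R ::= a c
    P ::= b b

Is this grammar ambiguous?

(R, P are unreachable from Node, so their rules don't affect L(Node).) Each reachable nonterminal has at most one production per leading terminal, and all productions are right-linear; the derivation is determined token-by-token.

Unambiguous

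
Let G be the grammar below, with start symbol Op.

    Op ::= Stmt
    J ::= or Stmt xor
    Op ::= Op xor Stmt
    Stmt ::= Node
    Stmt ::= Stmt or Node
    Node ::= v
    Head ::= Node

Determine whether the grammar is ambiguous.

Only Op, Stmt, Node are reachable from Op; ignoring the rest: Op → Op xor Stmt | Stmt  ;  Stmt → Stmt or Node | Node  — a left-associative chain with Node at the bottom. Each string factors uniquely by precedence.

Unambiguous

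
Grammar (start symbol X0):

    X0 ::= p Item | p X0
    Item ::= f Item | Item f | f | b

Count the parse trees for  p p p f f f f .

Parse trees for p p p f f f f:
  [X0 p [X0 p [X0 p [Item f [Item f [Item f [Item f]]]]]]]
  [X0 p [X0 p [X0 p [Item f [Item f [Item [Item f] f]]]]]]
  [X0 p [X0 p [X0 p [Item f [Item [Item f [Item f]] f]]]]]
  [X0 p [X0 p [X0 p [Item f [Item [Item [Item f] f] f]]]]]
  [X0 p [X0 p [X0 p [Item [Item f [Item f [Item f]]] f]]]]
  [X0 p [X0 p [X0 p [Item [Item f [Item [Item f] f]] f]]]]
  [X0 p [X0 p [X0 p [Item [Item [Item f [Item f]] f] f]]]]
  [X0 p [X0 p [X0 p [Item [Item [Item [Item f] f] f] f]]]]

8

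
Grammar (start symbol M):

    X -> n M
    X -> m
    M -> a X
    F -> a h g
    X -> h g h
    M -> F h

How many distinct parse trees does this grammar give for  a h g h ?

Parse trees for a h g h:
  [M a [X h g h]]
  [M [F a h g] h]

2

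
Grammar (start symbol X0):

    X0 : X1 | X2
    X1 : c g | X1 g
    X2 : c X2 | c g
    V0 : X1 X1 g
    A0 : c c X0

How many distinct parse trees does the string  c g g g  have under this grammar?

1

Parse trees for c g g g:
  [X0 [X1 [X1 [X1 c g] g] g]]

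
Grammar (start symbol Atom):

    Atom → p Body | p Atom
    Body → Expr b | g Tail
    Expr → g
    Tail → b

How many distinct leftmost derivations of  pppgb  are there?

Parse trees for pppgb:
  [Atom p [Atom p [Atom p [Body [Expr g] b]]]]
  [Atom p [Atom p [Atom p [Body g [Tail b]]]]]

2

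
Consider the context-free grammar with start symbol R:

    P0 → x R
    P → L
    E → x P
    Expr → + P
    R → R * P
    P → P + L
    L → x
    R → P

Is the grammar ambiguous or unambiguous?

Unambiguous

Only R, P, L are reachable from R; ignoring the rest: R → R * P | P  ;  P → P + L | L  — a left-associative chain with L at the bottom. Each string factors uniquely by precedence.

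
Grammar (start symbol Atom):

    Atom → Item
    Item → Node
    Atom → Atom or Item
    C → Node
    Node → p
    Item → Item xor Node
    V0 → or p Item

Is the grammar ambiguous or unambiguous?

(V0, C are unreachable from Atom, so their rules don't affect L(Atom).) Atom → Atom or Item | Item  ;  Item → Item xor Node | Node  — a left-associative chain with Node at the bottom. Each string factors uniquely by precedence.

Unambiguous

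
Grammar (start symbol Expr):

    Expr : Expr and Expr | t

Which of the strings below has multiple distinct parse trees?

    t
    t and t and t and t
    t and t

t and t and t and t

t: 1 tree
t and t and t and t: 5 trees
t and t: 1 tree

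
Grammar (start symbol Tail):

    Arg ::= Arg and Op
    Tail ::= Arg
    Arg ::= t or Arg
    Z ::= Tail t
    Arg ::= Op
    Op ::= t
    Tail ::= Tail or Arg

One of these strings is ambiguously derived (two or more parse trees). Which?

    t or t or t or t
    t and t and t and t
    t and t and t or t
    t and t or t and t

t or t or t or t: 8 trees
t and t and t and t: 1 tree
t and t and t or t: 1 tree
t and t or t and t: 1 tree

t or t or t or t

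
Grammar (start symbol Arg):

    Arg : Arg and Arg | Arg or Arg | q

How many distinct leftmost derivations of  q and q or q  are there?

2

Parse trees for q and q or q:
  [Arg [Arg q] and [Arg [Arg q] or [Arg q]]]
  [Arg [Arg [Arg q] and [Arg q]] or [Arg q]]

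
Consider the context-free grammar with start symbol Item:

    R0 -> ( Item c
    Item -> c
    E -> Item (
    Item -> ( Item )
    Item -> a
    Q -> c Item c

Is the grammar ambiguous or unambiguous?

Unambiguous

Only Item is reachable from Item; ignoring the rest: L(Item) is { openⁿ atom closeⁿ : n ≥ 0 }. The bracket depth fixes n, and the derivation is forced at every step.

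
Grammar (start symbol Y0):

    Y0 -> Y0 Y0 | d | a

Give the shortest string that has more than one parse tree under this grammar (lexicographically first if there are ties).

a a a

length 1: no string has ≥2 trees
length 2: no string has ≥2 trees
length 3: a a a has 2 parse trees

Two derivations of a a a:
  Y0 ⇒ Y0 Y0 ⇒ Y0 Y0 Y0 ⇒ a Y0 Y0 ⇒ a a Y0 ⇒ a a a
  Y0 ⇒ Y0 Y0 ⇒ a Y0 ⇒ a Y0 Y0 ⇒ a a Y0 ⇒ a a a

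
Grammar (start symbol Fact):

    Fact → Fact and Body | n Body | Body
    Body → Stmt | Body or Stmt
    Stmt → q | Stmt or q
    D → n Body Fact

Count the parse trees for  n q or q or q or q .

8

Parse trees for n q or q or q or q:
  [Fact n [Body [Stmt [Stmt [Stmt [Stmt q] or q] or q] or q]]]
  [Fact n [Body [Body [Stmt q]] or [Stmt [Stmt [Stmt q] or q] or q]]]
  [Fact n [Body [Body [Stmt [Stmt q] or q]] or [Stmt [Stmt q] or q]]]
  [Fact n [Body [Body [Body [Stmt q]] or [Stmt q]] or [Stmt [Stmt q] or q]]]
  [Fact n [Body [Body [Stmt [Stmt [Stmt q] or q] or q]] or [Stmt q]]]
  [Fact n [Body [Body [Body [Stmt q]] or [Stmt [Stmt q] or q]] or [Stmt q]]]
  [Fact n [Body [Body [Body [Stmt [Stmt q] or q]] or [Stmt q]] or [Stmt q]]]
  [Fact n [Body [Body [Body [Body [Stmt q]] or [Stmt q]] or [Stmt q]] or [Stmt q]]]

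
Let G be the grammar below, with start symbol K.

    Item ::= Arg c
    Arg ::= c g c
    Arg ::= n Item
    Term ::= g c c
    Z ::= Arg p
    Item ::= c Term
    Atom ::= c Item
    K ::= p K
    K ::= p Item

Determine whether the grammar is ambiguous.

Witness: p c g c c

Derivation 1: K ⇒ p Item ⇒ p Arg c ⇒ p c g c c
Derivation 2: K ⇒ p Item ⇒ p c Term ⇒ p c g c c

Two distinct leftmost derivations for the same string.

Ambiguous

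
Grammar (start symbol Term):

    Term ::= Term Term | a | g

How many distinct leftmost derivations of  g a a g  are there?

Parse trees for g a a g:
  [Term [Term g] [Term [Term a] [Term [Term a] [Term g]]]]
  [Term [Term g] [Term [Term [Term a] [Term a]] [Term g]]]
  [Term [Term [Term g] [Term a]] [Term [Term a] [Term g]]]
  [Term [Term [Term g] [Term [Term a] [Term a]]] [Term g]]
  [Term [Term [Term [Term g] [Term a]] [Term a]] [Term g]]

5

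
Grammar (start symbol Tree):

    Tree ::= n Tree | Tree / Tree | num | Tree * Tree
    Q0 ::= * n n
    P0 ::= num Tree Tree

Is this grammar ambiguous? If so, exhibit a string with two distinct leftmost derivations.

Witness: n num * num

Derivation 1: Tree ⇒ n Tree ⇒ n Tree * Tree ⇒ n num * Tree ⇒ n num * num
Derivation 2: Tree ⇒ Tree * Tree ⇒ n Tree * Tree ⇒ n num * Tree ⇒ n num * num

Two distinct leftmost derivations for the same string.

Ambiguous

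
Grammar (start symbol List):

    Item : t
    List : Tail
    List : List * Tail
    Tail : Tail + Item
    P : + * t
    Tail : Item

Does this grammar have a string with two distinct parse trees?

Unambiguous

(P is unreachable from List, so its rules don't affect L(List).) List → List * Tail | Tail  ;  Tail → Tail + Item | Item  — a left-associative chain with Item at the bottom. Each string factors uniquely by precedence.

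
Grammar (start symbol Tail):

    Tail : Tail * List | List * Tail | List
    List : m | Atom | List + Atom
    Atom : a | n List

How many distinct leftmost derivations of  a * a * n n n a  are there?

4

Parse trees for a * a * n n n a:
  [Tail [Tail [Tail [List [Atom a]]] * [List [Atom a]]] * [List [Atom n [List [Atom n [List [Atom n [List [Atom a]]]]]]]]]
  [Tail [Tail [List [Atom a]] * [Tail [List [Atom a]]]] * [List [Atom n [List [Atom n [List [Atom n [List [Atom a]]]]]]]]]
  [Tail [List [Atom a]] * [Tail [Tail [List [Atom a]]] * [List [Atom n [List [Atom n [List [Atom n [List [Atom a]]]]]]]]]]
  [Tail [List [Atom a]] * [Tail [List [Atom a]] * [Tail [List [Atom n [List [Atom n [List [Atom n [List [Atom a]]]]]]]]]]]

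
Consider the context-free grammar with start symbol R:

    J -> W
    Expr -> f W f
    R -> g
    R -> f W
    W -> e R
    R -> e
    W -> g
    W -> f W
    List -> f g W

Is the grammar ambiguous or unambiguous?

Only R, W are reachable from R; ignoring the rest: Each reachable nonterminal has at most one production per leading terminal, and all productions are right-linear; the derivation is determined token-by-token.

Unambiguous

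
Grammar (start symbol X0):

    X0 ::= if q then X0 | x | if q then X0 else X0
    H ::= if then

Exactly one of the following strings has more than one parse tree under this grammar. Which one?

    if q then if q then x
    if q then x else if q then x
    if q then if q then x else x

if q then if q then x else x

if q then if q then x: 1 tree
if q then x else if q then x: 1 tree
if q then if q then x else x: 2 trees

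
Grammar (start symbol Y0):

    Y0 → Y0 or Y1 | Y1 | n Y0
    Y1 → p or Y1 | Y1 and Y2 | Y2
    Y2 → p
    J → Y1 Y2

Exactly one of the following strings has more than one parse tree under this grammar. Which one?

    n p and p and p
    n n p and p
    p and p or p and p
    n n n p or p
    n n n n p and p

n p and p and p: 1 tree
n n p and p: 1 tree
p and p or p and p: 1 tree
n n n p or p: 5 trees
n n n n p and p: 1 tree

n n n p or p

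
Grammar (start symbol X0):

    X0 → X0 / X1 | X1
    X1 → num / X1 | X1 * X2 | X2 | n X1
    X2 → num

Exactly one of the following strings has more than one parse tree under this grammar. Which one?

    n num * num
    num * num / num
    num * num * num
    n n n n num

n num * num: 2 trees
num * num / num: 1 tree
num * num * num: 1 tree
n n n n num: 1 tree

n num * num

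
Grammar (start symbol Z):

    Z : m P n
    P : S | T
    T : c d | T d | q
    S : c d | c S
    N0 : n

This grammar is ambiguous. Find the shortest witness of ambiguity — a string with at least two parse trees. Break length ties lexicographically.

m c d n

length 3: no string has ≥2 trees
length 4: m c d n has 2 parse trees

Two derivations of m c d n:
  Z ⇒ m P n ⇒ m S n ⇒ m c d n
  Z ⇒ m P n ⇒ m T n ⇒ m c d n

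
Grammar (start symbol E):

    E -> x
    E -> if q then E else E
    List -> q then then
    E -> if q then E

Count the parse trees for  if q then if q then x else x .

2

Parse trees for if q then if q then x else x:
  [E if q then [E if q then [E x]] else [E x]]
  [E if q then [E if q then [E x] else [E x]]]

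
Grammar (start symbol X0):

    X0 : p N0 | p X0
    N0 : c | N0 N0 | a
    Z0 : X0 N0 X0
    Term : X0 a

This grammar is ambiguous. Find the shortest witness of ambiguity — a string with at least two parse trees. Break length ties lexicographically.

p a a a

length 2: no string has ≥2 trees
length 3: no string has ≥2 trees
length 4: p a a a has 2 parse trees

Two derivations of p a a a:
  X0 ⇒ p N0 ⇒ p N0 N0 ⇒ p N0 N0 N0 ⇒ p a N0 N0 ⇒ p a a N0 ⇒ p a a a
  X0 ⇒ p N0 ⇒ p N0 N0 ⇒ p a N0 ⇒ p a N0 N0 ⇒ p a a N0 ⇒ p a a a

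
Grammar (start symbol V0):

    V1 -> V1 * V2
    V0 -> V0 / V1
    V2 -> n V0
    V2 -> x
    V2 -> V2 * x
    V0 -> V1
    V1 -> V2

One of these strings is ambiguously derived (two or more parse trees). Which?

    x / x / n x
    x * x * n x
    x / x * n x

x / x / n x: 1 tree
x * x * n x: 2 trees
x / x * n x: 1 tree

x * x * n x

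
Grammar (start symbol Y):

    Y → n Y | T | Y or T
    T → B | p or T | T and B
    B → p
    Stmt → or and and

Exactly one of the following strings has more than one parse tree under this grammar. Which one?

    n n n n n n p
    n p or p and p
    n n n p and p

n n n n n n p: 1 tree
n p or p and p: 4 trees
n n n p and p: 1 tree

n p or p and p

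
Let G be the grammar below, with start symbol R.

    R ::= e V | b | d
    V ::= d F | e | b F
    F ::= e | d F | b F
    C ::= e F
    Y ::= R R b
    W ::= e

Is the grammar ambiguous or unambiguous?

Only R, V, F are reachable from R; ignoring the rest: The reachable rules are right-linear with at most one rule per (nonterminal, next-terminal) pair. Each input token forces the next rule, so parsing is deterministic.

Unambiguous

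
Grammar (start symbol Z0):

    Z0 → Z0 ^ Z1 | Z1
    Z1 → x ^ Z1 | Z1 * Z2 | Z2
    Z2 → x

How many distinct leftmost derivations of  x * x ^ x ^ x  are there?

2

Parse trees for x * x ^ x ^ x:
  [Z0 [Z0 [Z1 [Z1 [Z2 x]] * [Z2 x]]] ^ [Z1 x ^ [Z1 [Z2 x]]]]
  [Z0 [Z0 [Z0 [Z1 [Z1 [Z2 x]] * [Z2 x]]] ^ [Z1 [Z2 x]]] ^ [Z1 [Z2 x]]]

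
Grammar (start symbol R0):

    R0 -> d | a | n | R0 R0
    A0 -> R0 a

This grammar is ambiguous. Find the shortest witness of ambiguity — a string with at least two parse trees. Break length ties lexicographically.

a a a

length 1: no string has ≥2 trees
length 2: no string has ≥2 trees
length 3: a a a has 2 parse trees

Two derivations of a a a:
  R0 ⇒ R0 R0 ⇒ a R0 ⇒ a R0 R0 ⇒ a a R0 ⇒ a a a
  R0 ⇒ R0 R0 ⇒ R0 R0 R0 ⇒ a R0 R0 ⇒ a a R0 ⇒ a a a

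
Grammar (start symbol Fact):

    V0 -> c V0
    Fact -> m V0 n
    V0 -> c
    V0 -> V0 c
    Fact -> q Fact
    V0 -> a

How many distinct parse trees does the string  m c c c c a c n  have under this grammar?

Parse trees for m c c c c a c n:
  [Fact m [V0 c [V0 c [V0 c [V0 c [V0 [V0 a] c]]]]] n]
  [Fact m [V0 c [V0 c [V0 c [V0 [V0 c [V0 a]] c]]]] n]
  [Fact m [V0 c [V0 c [V0 [V0 c [V0 c [V0 a]]] c]]] n]
  [Fact m [V0 c [V0 [V0 c [V0 c [V0 c [V0 a]]]] c]] n]
  [Fact m [V0 [V0 c [V0 c [V0 c [V0 c [V0 a]]]]] c] n]

5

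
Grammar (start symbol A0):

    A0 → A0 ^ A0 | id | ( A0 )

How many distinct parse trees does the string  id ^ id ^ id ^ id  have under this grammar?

5

Parse trees for id ^ id ^ id ^ id:
  [A0 [A0 id] ^ [A0 [A0 id] ^ [A0 [A0 id] ^ [A0 id]]]]
  [A0 [A0 id] ^ [A0 [A0 [A0 id] ^ [A0 id]] ^ [A0 id]]]
  [A0 [A0 [A0 id] ^ [A0 id]] ^ [A0 [A0 id] ^ [A0 id]]]
  [A0 [A0 [A0 id] ^ [A0 [A0 id] ^ [A0 id]]] ^ [A0 id]]
  [A0 [A0 [A0 [A0 id] ^ [A0 id]] ^ [A0 id]] ^ [A0 id]]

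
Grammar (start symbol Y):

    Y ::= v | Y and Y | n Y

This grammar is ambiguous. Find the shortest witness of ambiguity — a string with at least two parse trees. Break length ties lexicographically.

n v and v

length 1: no string has ≥2 trees
length 2: no string has ≥2 trees
length 3: no string has ≥2 trees
length 4: n v and v has 2 parse trees

Two derivations of n v and v:
  Y ⇒ Y and Y ⇒ n Y and Y ⇒ n v and Y ⇒ n v and v
  Y ⇒ n Y ⇒ n Y and Y ⇒ n v and Y ⇒ n v and v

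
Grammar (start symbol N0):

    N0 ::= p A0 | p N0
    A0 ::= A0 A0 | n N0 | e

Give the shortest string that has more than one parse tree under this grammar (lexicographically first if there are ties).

p e e e

length 2: no string has ≥2 trees
length 3: no string has ≥2 trees
length 4: p e e e has 2 parse trees

Two derivations of p e e e:
  N0 ⇒ p A0 ⇒ p A0 A0 ⇒ p A0 A0 A0 ⇒ p e A0 A0 ⇒ p e e A0 ⇒ p e e e
  N0 ⇒ p A0 ⇒ p A0 A0 ⇒ p e A0 ⇒ p e A0 A0 ⇒ p e e A0 ⇒ p e e e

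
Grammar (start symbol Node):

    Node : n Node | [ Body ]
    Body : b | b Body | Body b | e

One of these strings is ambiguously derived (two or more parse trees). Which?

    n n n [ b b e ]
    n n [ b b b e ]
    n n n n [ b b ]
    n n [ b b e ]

n n n n [ b b ]

n n n [ b b e ]: 1 tree
n n [ b b b e ]: 1 tree
n n n n [ b b ]: 2 trees
n n [ b b e ]: 1 tree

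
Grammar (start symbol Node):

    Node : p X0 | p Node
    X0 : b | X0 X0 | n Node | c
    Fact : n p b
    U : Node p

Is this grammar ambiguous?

Ambiguous

Witness: p b b b

Derivation 1: Node ⇒ p X0 ⇒ p X0 X0 ⇒ p b X0 ⇒ p b X0 X0 ⇒ p b b X0 ⇒ p b b b
Derivation 2: Node ⇒ p X0 ⇒ p X0 X0 ⇒ p X0 X0 X0 ⇒ p b X0 X0 ⇒ p b b X0 ⇒ p b b b

Two distinct leftmost derivations for the same string.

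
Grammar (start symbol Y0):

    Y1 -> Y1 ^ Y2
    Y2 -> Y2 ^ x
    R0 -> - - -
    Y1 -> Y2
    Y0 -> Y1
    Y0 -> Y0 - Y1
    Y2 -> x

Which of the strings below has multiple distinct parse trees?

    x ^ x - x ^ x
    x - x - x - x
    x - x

x ^ x - x ^ x

x ^ x - x ^ x: 4 trees
x - x - x - x: 1 tree
x - x: 1 tree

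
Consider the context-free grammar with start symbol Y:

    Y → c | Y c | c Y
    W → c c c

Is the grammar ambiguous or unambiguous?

Witness: c c

Derivation 1: Y ⇒ Y c ⇒ c c
Derivation 2: Y ⇒ c Y ⇒ c c

Two distinct leftmost derivations for the same string.

Ambiguous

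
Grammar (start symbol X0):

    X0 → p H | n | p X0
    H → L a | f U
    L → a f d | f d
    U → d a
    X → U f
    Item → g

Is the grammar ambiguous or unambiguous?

Witness: p f d a

Derivation 1: X0 ⇒ p H ⇒ p L a ⇒ p f d a
Derivation 2: X0 ⇒ p H ⇒ p f U ⇒ p f d a

Two distinct leftmost derivations for the same string.

Ambiguous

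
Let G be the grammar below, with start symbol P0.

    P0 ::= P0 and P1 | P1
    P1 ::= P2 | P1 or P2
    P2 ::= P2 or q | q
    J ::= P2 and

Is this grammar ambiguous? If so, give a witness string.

Witness: q or q

Derivation 1: P0 ⇒ P1 ⇒ P2 ⇒ P2 or q ⇒ q or q
Derivation 2: P0 ⇒ P1 ⇒ P1 or P2 ⇒ P2 or P2 ⇒ q or P2 ⇒ q or q

Two distinct leftmost derivations for the same string.

Ambiguous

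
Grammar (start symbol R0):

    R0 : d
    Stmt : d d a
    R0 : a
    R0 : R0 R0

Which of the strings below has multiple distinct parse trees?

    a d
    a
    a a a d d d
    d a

a d: 1 tree
a: 1 tree
a a a d d d: 42 trees
d a: 1 tree

a a a d d d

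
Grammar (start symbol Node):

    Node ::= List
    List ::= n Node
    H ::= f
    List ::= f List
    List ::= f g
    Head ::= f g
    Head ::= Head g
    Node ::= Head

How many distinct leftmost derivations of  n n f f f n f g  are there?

Parse trees for n n f f f n f g:
  [Node [List n [Node [List n [Node [List f [List f [List f [List n [Node [List f g]]]]]]]]]]]
  [Node [List n [Node [List n [Node [List f [List f [List f [List n [Node [Head f g]]]]]]]]]]]

2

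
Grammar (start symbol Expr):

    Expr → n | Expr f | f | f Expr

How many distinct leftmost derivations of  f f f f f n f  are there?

Parse trees for f f f f f n f:
  [Expr [Expr f [Expr f [Expr f [Expr f [Expr f [Expr n]]]]]] f]
  [Expr f [Expr [Expr f [Expr f [Expr f [Expr f [Expr n]]]]] f]]
  [Expr f [Expr f [Expr [Expr f [Expr f [Expr f [Expr n]]]] f]]]
  [Expr f [Expr f [Expr f [Expr [Expr f [Expr f [Expr n]]] f]]]]
  [Expr f [Expr f [Expr f [Expr f [Expr [Expr f [Expr n]] f]]]]]
  [Expr f [Expr f [Expr f [Expr f [Expr f [Expr [Expr n] f]]]]]]

6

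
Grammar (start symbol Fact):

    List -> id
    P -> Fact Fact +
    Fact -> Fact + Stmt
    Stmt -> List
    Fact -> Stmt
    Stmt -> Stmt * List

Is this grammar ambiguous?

Unambiguous

(P is unreachable from Fact, so its rules don't affect L(Fact).) The grammar is stratified — Fact handles '+' (left-recursive), Stmt handles '*', List atoms. Each operator has a fixed associativity and precedence level, so every string has one parse.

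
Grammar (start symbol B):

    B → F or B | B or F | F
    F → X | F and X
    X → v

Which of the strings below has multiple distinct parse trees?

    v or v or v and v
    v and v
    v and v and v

v or v or v and v

v or v or v and v: 4 trees
v and v: 1 tree
v and v and v: 1 tree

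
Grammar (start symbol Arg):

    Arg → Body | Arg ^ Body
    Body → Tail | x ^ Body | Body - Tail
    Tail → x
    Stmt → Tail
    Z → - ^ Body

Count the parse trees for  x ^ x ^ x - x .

Parse trees for x ^ x ^ x - x:
  [Arg [Body x ^ [Body x ^ [Body [Body [Tail x]] - [Tail x]]]]]
  [Arg [Body x ^ [Body [Body x ^ [Body [Tail x]]] - [Tail x]]]]
  [Arg [Body [Body x ^ [Body x ^ [Body [Tail x]]]] - [Tail x]]]
  [Arg [Arg [Body [Tail x]]] ^ [Body x ^ [Body [Body [Tail x]] - [Tail x]]]]
  [Arg [Arg [Body [Tail x]]] ^ [Body [Body x ^ [Body [Tail x]]] - [Tail x]]]
  [Arg [Arg [Body x ^ [Body [Tail x]]]] ^ [Body [Body [Tail x]] - [Tail x]]]
  [Arg [Arg [Arg [Body [Tail x]]] ^ [Body [Tail x]]] ^ [Body [Body [Tail x]] - [Tail x]]]

7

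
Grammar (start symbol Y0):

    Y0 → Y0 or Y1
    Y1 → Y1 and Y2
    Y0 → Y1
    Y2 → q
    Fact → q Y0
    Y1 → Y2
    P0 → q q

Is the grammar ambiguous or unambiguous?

(P0, Fact are unreachable from Y0, so their rules don't affect L(Y0).) The grammar is stratified — Y0 handles 'or' (left-recursive), Y1 handles 'and', Y2 atoms. Each operator has a fixed associativity and precedence level, so every string has one parse.

Unambiguous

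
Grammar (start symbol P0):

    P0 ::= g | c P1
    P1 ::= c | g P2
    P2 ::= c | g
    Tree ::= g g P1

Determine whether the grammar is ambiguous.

Only P0, P1, P2 are reachable from P0; ignoring the rest: Restricted to the reachable nonterminals, every rule has the form A → t or A → t B, and no two rules for the same A share a first terminal. The grammar encodes a DFA — one run per string.

Unambiguous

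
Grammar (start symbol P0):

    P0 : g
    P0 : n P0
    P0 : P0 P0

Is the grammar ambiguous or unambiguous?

Witness: g g g

Derivation 1: P0 ⇒ P0 P0 ⇒ g P0 ⇒ g P0 P0 ⇒ g g P0 ⇒ g g g
Derivation 2: P0 ⇒ P0 P0 ⇒ P0 P0 P0 ⇒ g P0 P0 ⇒ g g P0 ⇒ g g g

Two distinct leftmost derivations for the same string.

Ambiguous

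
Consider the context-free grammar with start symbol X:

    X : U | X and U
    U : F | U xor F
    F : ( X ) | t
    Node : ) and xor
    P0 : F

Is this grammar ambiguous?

Only X, U, F are reachable from X; ignoring the rest: X → X and U | U  ;  U → U xor F | F  — a left-associative chain with F at the bottom. Each string factors uniquely by precedence.

Unambiguous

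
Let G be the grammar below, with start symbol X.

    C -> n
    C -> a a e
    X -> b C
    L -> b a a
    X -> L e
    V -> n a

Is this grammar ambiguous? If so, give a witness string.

Witness: b a a e

Derivation 1: X ⇒ b C ⇒ b a a e
Derivation 2: X ⇒ L e ⇒ b a a e

Two distinct leftmost derivations for the same string.

Ambiguous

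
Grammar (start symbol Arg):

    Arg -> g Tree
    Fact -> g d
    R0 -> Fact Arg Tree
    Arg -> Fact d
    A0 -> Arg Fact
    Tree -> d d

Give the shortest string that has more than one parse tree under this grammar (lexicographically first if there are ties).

g d d

length 3: g d d has 2 parse trees

Two derivations of g d d:
  Arg ⇒ g Tree ⇒ g d d
  Arg ⇒ Fact d ⇒ g d d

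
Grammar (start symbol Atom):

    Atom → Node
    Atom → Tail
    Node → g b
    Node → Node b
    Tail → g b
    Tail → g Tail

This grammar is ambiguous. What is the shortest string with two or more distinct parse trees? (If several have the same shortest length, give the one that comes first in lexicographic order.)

g b

length 2: g b has 2 parse trees

Two derivations of g b:
  Atom ⇒ Node ⇒ g b
  Atom ⇒ Tail ⇒ g b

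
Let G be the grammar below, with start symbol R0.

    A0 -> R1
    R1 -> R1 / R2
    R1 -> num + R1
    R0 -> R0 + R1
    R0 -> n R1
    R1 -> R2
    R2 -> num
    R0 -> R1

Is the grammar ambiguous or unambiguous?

Witness: num + num

Derivation 1: R0 ⇒ R0 + R1 ⇒ R1 + R1 ⇒ R2 + R1 ⇒ num + R1 ⇒ num + R2 ⇒ num + num
Derivation 2: R0 ⇒ R1 ⇒ num + R1 ⇒ num + R2 ⇒ num + num

Two distinct leftmost derivations for the same string.

Ambiguous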